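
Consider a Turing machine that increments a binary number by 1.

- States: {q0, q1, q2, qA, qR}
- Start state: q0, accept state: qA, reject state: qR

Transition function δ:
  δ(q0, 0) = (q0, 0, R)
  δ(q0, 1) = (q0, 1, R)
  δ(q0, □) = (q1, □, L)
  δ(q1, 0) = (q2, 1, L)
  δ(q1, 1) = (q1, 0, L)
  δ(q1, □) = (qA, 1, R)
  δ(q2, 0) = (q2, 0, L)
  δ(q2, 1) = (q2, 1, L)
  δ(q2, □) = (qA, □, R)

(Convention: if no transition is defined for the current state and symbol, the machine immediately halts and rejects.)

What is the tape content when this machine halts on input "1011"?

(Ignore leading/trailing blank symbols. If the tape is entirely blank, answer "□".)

Execution trace:
Initial: [q0]1011
Step 1: δ(q0, 1) = (q0, 1, R) → 1[q0]011
Step 2: δ(q0, 0) = (q0, 0, R) → 10[q0]11
Step 3: δ(q0, 1) = (q0, 1, R) → 101[q0]1
Step 4: δ(q0, 1) = (q0, 1, R) → 1011[q0]□
Step 5: δ(q0, □) = (q1, □, L) → 101[q1]1□
Step 6: δ(q1, 1) = (q1, 0, L) → 10[q1]10□
Step 7: δ(q1, 1) = (q1, 0, L) → 1[q1]000□
Step 8: δ(q1, 0) = (q2, 1, L) → [q2]1100□
Step 9: δ(q2, 1) = (q2, 1, L) → [q2]□1100□
Step 10: δ(q2, □) = (qA, □, R) → □[qA]1100□

The machine reaches the accept state qA and halts.

Final tape (ignoring leading/trailing blanks): 1100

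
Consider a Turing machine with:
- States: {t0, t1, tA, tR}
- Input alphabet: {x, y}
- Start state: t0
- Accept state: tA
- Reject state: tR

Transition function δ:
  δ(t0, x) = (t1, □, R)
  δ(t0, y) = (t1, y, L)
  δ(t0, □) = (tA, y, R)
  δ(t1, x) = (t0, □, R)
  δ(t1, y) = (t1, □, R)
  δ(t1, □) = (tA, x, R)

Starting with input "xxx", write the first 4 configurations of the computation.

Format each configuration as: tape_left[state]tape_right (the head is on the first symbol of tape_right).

Transitions applied:
Step 1: δ(t0, x) = (t1, □, R)
Step 2: δ(t1, x) = (t0, □, R)
Step 3: δ(t0, x) = (t1, □, R)

The first 4 configurations are:
[t0]xxx ⊢ □[t1]xx ⊢ □□[t0]x ⊢ □□□[t1]□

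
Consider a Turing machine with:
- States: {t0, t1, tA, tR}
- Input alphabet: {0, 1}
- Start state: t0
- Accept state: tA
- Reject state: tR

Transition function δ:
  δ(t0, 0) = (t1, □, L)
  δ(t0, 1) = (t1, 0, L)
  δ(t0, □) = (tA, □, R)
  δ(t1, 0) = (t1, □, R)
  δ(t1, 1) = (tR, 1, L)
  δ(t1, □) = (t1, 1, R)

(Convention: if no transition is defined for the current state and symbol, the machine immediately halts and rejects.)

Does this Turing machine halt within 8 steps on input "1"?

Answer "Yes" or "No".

Execution trace:
Initial: [t0]1
Step 1: δ(t0, 1) = (t1, 0, L) → [t1]□0
Step 2: δ(t1, □) = (t1, 1, R) → 1[t1]0
Step 3: δ(t1, 0) = (t1, □, R) → 1□[t1]□
Step 4: δ(t1, □) = (t1, 1, R) → 1□1[t1]□
Step 5: δ(t1, □) = (t1, 1, R) → 1□11[t1]□
Step 6: δ(t1, □) = (t1, 1, R) → 1□111[t1]□
Step 7: δ(t1, □) = (t1, 1, R) → 1□1111[t1]□
Step 8: δ(t1, □) = (t1, 1, R) → 1□11111[t1]□

The machine has not reached a halting state after 8 steps.
The machine did not halt within the 8-step bound.

Answer: No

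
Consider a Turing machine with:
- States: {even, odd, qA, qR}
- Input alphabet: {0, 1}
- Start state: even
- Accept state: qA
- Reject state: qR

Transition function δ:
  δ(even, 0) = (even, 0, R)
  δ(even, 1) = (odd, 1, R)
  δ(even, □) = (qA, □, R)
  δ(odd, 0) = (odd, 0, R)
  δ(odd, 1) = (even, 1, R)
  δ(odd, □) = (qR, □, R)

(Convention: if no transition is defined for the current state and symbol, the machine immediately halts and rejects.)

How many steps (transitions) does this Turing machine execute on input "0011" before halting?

Execution trace:
Initial: [even]0011
Step 1: δ(even, 0) = (even, 0, R) → 0[even]011
Step 2: δ(even, 0) = (even, 0, R) → 00[even]11
Step 3: δ(even, 1) = (odd, 1, R) → 001[odd]1
Step 4: δ(odd, 1) = (even, 1, R) → 0011[even]□
Step 5: δ(even, □) = (qA, □, R) → 0011□[qA]□

The machine reaches the accept state qA and halts.

The machine executed 5 steps before halting.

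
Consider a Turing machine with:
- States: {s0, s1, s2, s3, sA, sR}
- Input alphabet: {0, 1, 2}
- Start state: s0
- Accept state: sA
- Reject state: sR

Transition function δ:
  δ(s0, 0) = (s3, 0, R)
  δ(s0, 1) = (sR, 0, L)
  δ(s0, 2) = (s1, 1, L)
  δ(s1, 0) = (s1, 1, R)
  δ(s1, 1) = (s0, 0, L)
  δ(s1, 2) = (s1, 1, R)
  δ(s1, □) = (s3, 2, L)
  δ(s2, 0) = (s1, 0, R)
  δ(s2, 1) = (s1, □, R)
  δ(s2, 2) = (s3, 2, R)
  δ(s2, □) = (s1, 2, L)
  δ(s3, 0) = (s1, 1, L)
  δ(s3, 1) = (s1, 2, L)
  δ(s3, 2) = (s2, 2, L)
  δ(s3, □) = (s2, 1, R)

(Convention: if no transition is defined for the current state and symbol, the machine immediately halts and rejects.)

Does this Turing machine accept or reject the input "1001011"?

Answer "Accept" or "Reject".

Execution trace:
Initial: [s0]1001011
Step 1: δ(s0, 1) = (sR, 0, L) → [sR]□0001011

The machine reaches the reject state sR and halts.

Answer: Reject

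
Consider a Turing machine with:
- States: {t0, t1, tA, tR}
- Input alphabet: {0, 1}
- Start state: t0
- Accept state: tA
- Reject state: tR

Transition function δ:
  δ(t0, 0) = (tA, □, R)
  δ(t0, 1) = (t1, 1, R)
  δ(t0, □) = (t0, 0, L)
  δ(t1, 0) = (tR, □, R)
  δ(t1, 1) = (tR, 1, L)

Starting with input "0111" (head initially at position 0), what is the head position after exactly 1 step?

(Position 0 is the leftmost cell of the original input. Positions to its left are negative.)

Execution trace (head position shown):
Step 0: [t0]0111  (head at position 0)
Step 1: move right → □[tA]111  (head at position 1)

After 1 step, the head is at position 1.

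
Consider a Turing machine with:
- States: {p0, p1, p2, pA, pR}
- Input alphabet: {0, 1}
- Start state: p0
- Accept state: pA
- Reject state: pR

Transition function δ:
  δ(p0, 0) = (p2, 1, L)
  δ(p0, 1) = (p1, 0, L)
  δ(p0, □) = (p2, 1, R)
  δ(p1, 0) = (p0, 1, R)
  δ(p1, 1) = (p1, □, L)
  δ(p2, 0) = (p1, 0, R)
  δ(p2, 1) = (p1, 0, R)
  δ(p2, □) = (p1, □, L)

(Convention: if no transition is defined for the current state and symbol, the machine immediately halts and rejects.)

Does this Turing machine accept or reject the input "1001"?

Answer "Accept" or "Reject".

Execution trace:
Initial: [p0]1001
Step 1: δ(p0, 1) = (p1, 0, L) → [p1]□0001

No transition is defined for δ(p1, □). By convention the machine halts and rejects.

Answer: Reject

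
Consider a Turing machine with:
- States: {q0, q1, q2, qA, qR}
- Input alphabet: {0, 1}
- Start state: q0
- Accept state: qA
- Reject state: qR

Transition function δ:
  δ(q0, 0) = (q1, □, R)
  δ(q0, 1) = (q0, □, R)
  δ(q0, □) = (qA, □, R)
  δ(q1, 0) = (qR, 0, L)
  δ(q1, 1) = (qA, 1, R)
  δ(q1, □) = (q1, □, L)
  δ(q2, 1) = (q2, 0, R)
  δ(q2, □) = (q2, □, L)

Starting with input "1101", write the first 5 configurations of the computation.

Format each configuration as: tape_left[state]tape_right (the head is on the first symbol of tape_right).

Transitions applied:
Step 1: δ(q0, 1) = (q0, □, R)
Step 2: δ(q0, 1) = (q0, □, R)
Step 3: δ(q0, 0) = (q1, □, R)
Step 4: δ(q1, 1) = (qA, 1, R)

The first 5 configurations are:
[q0]1101 ⊢ □[q0]101 ⊢ □□[q0]01 ⊢ □□□[q1]1 ⊢ □□□1[qA]□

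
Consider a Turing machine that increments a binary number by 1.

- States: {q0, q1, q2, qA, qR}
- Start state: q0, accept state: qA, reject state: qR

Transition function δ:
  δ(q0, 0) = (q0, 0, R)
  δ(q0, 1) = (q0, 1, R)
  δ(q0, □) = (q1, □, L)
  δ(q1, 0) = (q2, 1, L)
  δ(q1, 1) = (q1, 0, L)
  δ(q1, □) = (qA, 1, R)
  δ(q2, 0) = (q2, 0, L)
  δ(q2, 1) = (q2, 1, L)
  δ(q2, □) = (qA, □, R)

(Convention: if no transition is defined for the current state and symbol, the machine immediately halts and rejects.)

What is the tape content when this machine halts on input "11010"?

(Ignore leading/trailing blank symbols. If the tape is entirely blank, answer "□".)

Execution trace:
Initial: [q0]11010
Step 1: δ(q0, 1) = (q0, 1, R) → 1[q0]1010
Step 2: δ(q0, 1) = (q0, 1, R) → 11[q0]010
Step 3: δ(q0, 0) = (q0, 0, R) → 110[q0]10
Step 4: δ(q0, 1) = (q0, 1, R) → 1101[q0]0
Step 5: δ(q0, 0) = (q0, 0, R) → 11010[q0]□
Step 6: δ(q0, □) = (q1, □, L) → 1101[q1]0□
Step 7: δ(q1, 0) = (q2, 1, L) → 110[q2]11□
Step 8: δ(q2, 1) = (q2, 1, L) → 11[q2]011□
Step 9: δ(q2, 0) = (q2, 0, L) → 1[q2]1011□
Step 10: δ(q2, 1) = (q2, 1, L) → [q2]11011□
Step 11: δ(q2, 1) = (q2, 1, L) → [q2]□11011□
Step 12: δ(q2, □) = (qA, □, R) → □[qA]11011□

The machine reaches the accept state qA and halts.

Final tape (ignoring leading/trailing blanks): 11011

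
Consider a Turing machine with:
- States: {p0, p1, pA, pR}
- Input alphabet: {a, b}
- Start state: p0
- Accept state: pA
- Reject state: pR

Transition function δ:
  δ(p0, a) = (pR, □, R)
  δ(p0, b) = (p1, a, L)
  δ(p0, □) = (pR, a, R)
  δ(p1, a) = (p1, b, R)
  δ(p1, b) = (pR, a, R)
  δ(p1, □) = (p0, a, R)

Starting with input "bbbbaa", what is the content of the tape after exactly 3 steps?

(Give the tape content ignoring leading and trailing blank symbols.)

Execution trace:
Initial: [p0]bbbbaa
Step 1: δ(p0, b) = (p1, a, L) → [p1]□abbbaa
Step 2: δ(p1, □) = (p0, a, R) → a[p0]abbbaa
Step 3: δ(p0, a) = (pR, □, R) → a□[pR]bbbaa

The machine reaches the reject state pR and halts.

After 3 steps, the tape (ignoring leading/trailing blanks) is: a□bbbaa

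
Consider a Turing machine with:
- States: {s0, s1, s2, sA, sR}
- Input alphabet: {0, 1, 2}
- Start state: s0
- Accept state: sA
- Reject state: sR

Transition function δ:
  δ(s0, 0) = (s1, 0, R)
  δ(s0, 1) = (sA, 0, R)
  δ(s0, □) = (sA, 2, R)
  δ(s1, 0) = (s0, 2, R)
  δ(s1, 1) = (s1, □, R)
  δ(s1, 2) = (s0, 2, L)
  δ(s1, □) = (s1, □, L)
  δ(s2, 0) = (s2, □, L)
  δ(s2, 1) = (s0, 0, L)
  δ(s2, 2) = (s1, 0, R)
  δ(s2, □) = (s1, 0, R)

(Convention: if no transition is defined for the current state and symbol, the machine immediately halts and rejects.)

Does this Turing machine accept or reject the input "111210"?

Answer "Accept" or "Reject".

Execution trace:
Initial: [s0]111210
Step 1: δ(s0, 1) = (sA, 0, R) → 0[sA]11210

The machine reaches the accept state sA and halts.

Answer: Accept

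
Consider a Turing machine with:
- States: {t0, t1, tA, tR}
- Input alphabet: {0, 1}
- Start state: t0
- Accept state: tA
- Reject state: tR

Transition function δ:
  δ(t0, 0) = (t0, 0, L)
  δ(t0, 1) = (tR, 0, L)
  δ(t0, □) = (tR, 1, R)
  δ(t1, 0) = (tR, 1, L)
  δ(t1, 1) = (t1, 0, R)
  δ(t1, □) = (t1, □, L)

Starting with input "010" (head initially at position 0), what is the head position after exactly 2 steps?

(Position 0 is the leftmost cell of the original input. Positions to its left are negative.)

Execution trace (head position shown):
Step 0: [t0]010  (head at position 0)
Step 1: move left → [t0]□010  (head at position -1)
Step 2: move right → 1[tR]010  (head at position 0)

After 2 steps, the head is at position 0.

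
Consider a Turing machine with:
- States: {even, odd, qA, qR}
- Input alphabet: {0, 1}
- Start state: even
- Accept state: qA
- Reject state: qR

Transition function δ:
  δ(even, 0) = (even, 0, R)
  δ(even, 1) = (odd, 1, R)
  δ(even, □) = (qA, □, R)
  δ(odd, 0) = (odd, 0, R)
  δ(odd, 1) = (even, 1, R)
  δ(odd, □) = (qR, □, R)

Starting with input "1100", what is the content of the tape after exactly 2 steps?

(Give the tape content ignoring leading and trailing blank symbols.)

Execution trace:
Initial: [even]1100
Step 1: δ(even, 1) = (odd, 1, R) → 1[odd]100
Step 2: δ(odd, 1) = (even, 1, R) → 11[even]00

After 2 steps, the tape (ignoring leading/trailing blanks) is: 1100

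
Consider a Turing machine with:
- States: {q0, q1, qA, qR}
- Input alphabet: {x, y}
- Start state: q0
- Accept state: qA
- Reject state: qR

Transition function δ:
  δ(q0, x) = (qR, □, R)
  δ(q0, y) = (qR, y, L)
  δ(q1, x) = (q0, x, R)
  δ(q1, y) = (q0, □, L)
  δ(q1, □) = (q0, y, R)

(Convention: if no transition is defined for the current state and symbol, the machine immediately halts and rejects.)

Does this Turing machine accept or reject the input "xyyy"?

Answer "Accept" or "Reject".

Execution trace:
Initial: [q0]xyyy
Step 1: δ(q0, x) = (qR, □, R) → □[qR]yyy

The machine reaches the reject state qR and halts.

Answer: Reject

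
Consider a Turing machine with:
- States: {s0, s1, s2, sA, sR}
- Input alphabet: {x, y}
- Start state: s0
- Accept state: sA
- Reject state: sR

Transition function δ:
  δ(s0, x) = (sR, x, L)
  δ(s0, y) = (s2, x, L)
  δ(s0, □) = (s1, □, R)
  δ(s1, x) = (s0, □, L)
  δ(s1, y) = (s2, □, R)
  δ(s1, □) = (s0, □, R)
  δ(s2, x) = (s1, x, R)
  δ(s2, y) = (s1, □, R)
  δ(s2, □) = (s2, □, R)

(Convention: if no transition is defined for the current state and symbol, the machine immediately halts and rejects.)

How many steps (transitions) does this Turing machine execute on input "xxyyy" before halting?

Execution trace:
Initial: [s0]xxyyy
Step 1: δ(s0, x) = (sR, x, L) → [sR]□xxyyy

The machine reaches the reject state sR and halts.

The machine executed 1 step before halting.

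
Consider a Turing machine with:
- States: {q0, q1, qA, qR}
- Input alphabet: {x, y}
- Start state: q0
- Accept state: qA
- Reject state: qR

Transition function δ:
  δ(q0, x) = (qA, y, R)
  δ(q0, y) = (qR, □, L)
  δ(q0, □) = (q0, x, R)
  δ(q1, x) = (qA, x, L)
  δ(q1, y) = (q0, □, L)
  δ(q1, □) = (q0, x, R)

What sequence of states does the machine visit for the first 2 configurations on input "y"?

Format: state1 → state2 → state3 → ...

Execution trace:
Initial: [q0]y
Step 1: δ(q0, y) = (qR, □, L) → [qR]□□

The machine reaches the reject state qR and halts.

State sequence: q0 → qR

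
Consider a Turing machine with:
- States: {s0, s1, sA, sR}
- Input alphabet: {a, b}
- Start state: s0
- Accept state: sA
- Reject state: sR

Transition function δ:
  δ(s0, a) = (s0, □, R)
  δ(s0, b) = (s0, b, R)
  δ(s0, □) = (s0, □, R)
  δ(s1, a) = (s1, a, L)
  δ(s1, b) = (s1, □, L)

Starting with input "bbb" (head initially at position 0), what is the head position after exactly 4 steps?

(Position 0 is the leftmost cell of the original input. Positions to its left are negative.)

Execution trace (head position shown):
Step 0: [s0]bbb  (head at position 0)
Step 1: move right → b[s0]bb  (head at position 1)
Step 2: move right → bb[s0]b  (head at position 2)
Step 3: move right → bbb[s0]□  (head at position 3)
Step 4: move right → bbb□[s0]□  (head at position 4)

After 4 steps, the head is at position 4.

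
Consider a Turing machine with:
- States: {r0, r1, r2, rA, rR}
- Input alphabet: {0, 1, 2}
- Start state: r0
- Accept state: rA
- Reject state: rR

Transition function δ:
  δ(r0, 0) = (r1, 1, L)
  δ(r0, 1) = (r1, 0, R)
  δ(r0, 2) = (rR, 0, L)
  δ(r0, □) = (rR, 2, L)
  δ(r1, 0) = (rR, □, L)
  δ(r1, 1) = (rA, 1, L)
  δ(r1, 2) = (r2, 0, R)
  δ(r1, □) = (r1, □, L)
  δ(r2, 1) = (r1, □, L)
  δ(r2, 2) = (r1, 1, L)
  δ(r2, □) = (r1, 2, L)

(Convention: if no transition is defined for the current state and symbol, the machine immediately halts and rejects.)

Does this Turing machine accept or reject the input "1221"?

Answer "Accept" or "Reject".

Execution trace:
Initial: [r0]1221
Step 1: δ(r0, 1) = (r1, 0, R) → 0[r1]221
Step 2: δ(r1, 2) = (r2, 0, R) → 00[r2]21
Step 3: δ(r2, 2) = (r1, 1, L) → 0[r1]011
Step 4: δ(r1, 0) = (rR, □, L) → [rR]0□11

The machine reaches the reject state rR and halts.

Answer: Reject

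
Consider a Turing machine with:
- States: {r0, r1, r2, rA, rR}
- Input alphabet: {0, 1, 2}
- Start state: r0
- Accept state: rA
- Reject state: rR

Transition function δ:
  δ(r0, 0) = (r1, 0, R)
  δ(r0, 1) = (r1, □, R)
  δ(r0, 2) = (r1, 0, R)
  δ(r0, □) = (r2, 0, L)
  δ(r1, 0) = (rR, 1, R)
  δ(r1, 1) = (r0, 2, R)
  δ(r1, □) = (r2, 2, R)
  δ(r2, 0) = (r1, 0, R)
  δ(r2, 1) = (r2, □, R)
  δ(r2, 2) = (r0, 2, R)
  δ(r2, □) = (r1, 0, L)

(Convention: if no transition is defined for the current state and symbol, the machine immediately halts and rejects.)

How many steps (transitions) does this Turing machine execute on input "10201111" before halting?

Execution trace:
Initial: [r0]10201111
Step 1: δ(r0, 1) = (r1, □, R) → □[r1]0201111
Step 2: δ(r1, 0) = (rR, 1, R) → □1[rR]201111

The machine reaches the reject state rR and halts.

The machine executed 2 steps before halting.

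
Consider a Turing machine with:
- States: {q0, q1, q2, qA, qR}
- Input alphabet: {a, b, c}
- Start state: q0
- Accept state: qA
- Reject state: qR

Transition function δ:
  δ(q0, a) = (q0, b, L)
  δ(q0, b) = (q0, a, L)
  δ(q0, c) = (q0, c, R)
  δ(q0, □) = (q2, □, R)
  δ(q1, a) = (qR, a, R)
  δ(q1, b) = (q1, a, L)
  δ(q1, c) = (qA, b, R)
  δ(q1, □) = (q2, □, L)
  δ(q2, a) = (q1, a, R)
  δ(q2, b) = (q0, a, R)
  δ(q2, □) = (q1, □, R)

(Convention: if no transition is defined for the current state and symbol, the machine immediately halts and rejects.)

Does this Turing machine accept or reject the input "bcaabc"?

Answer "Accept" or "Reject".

Execution trace:
Initial: [q0]bcaabc
Step 1: δ(q0, b) = (q0, a, L) → [q0]□acaabc
Step 2: δ(q0, □) = (q2, □, R) → □[q2]acaabc
Step 3: δ(q2, a) = (q1, a, R) → □a[q1]caabc
Step 4: δ(q1, c) = (qA, b, R) → □ab[qA]aabc

The machine reaches the accept state qA and halts.

Answer: Accept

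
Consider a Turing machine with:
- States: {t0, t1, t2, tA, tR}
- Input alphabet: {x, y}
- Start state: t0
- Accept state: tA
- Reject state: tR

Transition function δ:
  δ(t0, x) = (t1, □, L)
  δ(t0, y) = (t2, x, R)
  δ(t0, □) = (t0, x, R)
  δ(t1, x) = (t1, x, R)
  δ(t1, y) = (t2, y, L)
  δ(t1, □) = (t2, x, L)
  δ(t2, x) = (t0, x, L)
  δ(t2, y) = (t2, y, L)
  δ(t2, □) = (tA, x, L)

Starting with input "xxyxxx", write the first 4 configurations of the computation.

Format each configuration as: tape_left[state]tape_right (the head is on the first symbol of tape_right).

Transitions applied:
Step 1: δ(t0, x) = (t1, □, L)
Step 2: δ(t1, □) = (t2, x, L)
Step 3: δ(t2, □) = (tA, x, L)

The first 4 configurations are:
[t0]xxyxxx ⊢ [t1]□□xyxxx ⊢ [t2]□x□xyxxx ⊢ [tA]□xx□xyxxx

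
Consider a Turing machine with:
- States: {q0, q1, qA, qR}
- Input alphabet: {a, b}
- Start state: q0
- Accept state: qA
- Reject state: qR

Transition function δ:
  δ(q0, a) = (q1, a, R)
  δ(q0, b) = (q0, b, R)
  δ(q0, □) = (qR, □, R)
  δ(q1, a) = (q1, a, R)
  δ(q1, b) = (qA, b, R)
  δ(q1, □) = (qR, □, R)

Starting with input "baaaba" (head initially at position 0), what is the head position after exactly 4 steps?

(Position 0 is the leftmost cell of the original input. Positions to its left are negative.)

Execution trace (head position shown):
Step 0: [q0]baaaba  (head at position 0)
Step 1: move right → b[q0]aaaba  (head at position 1)
Step 2: move right → ba[q1]aaba  (head at position 2)
Step 3: move right → baa[q1]aba  (head at position 3)
Step 4: move right → baaa[q1]ba  (head at position 4)

After 4 steps, the head is at position 4.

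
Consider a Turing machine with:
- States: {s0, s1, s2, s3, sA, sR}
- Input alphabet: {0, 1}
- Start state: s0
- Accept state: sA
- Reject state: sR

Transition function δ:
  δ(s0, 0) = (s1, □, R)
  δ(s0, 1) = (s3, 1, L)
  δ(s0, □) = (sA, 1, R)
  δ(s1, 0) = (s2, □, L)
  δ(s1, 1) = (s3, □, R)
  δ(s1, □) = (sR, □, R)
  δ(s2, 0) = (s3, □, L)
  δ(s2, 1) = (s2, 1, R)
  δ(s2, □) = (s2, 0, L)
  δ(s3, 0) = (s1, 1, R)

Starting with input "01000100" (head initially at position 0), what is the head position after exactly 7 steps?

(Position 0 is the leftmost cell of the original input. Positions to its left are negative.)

Execution trace (head position shown):
Step 0: [s0]01000100  (head at position 0)
Step 1: move right → □[s1]1000100  (head at position 1)
Step 2: move right → □□[s3]000100  (head at position 2)
Step 3: move right → □□1[s1]00100  (head at position 3)
Step 4: move left → □□[s2]1□0100  (head at position 2)
Step 5: move right → □□1[s2]□0100  (head at position 3)
Step 6: move left → □□[s2]100100  (head at position 2)
Step 7: move right → □□1[s2]00100  (head at position 3)

After 7 steps, the head is at position 3.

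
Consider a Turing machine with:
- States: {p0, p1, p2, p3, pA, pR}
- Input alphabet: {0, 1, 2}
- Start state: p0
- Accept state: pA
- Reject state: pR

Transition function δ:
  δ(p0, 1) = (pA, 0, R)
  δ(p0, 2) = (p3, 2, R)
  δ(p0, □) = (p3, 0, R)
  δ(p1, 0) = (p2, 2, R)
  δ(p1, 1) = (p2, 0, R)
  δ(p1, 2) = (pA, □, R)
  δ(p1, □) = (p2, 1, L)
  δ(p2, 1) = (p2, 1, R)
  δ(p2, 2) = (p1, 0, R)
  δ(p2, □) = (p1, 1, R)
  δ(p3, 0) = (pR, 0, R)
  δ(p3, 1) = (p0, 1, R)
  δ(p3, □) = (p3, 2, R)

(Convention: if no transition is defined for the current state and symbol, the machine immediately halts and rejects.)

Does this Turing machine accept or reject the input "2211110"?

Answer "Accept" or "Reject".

Execution trace:
Initial: [p0]2211110
Step 1: δ(p0, 2) = (p3, 2, R) → 2[p3]211110

No transition is defined for δ(p3, 2). By convention the machine halts and rejects.

Answer: Reject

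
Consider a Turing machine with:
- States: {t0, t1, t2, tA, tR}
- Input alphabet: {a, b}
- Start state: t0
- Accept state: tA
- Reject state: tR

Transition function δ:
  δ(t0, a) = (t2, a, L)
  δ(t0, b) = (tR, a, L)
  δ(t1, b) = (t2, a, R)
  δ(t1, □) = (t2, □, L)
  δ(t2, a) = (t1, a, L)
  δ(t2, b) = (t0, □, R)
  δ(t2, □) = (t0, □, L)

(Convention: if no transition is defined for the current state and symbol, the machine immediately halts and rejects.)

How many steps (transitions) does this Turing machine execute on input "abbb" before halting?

Execution trace:
Initial: [t0]abbb
Step 1: δ(t0, a) = (t2, a, L) → [t2]□abbb
Step 2: δ(t2, □) = (t0, □, L) → [t0]□□abbb

No transition is defined for δ(t0, □). By convention the machine halts and rejects.

The machine executed 2 steps before halting.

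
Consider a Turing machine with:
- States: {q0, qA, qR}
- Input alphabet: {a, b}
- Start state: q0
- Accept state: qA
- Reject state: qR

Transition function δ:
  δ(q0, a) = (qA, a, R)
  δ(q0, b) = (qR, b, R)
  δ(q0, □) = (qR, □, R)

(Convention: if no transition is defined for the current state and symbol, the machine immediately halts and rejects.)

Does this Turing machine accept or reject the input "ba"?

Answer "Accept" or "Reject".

Execution trace:
Initial: [q0]ba
Step 1: δ(q0, b) = (qR, b, R) → b[qR]a

The machine reaches the reject state qR and halts.

Answer: Reject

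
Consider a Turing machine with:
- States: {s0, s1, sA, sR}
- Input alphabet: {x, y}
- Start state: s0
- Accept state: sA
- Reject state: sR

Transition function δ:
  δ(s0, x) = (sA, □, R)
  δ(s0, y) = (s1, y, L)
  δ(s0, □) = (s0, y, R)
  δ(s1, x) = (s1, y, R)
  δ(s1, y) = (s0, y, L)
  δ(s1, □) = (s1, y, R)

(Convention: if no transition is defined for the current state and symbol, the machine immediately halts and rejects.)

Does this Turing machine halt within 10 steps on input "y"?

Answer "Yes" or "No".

Execution trace:
Initial: [s0]y
Step 1: δ(s0, y) = (s1, y, L) → [s1]□y
Step 2: δ(s1, □) = (s1, y, R) → y[s1]y
Step 3: δ(s1, y) = (s0, y, L) → [s0]yy
Step 4: δ(s0, y) = (s1, y, L) → [s1]□yy
Step 5: δ(s1, □) = (s1, y, R) → y[s1]yy
Step 6: δ(s1, y) = (s0, y, L) → [s0]yyy
Step 7: δ(s0, y) = (s1, y, L) → [s1]□yyy
Step 8: δ(s1, □) = (s1, y, R) → y[s1]yyy
Step 9: δ(s1, y) = (s0, y, L) → [s0]yyyy
Step 10: δ(s0, y) = (s1, y, L) → [s1]□yyyy

The machine has not reached a halting state after 10 steps.
The machine did not halt within the 10-step bound.

Answer: No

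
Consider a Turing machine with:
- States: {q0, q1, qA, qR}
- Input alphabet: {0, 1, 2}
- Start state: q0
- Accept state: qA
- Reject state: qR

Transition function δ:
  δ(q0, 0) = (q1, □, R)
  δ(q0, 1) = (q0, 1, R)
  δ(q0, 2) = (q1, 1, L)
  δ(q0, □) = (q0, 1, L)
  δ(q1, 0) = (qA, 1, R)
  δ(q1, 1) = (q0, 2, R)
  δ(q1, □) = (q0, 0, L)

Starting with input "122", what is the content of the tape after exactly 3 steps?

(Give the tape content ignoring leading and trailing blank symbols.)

Execution trace:
Initial: [q0]122
Step 1: δ(q0, 1) = (q0, 1, R) → 1[q0]22
Step 2: δ(q0, 2) = (q1, 1, L) → [q1]112
Step 3: δ(q1, 1) = (q0, 2, R) → 2[q0]12

After 3 steps, the tape (ignoring leading/trailing blanks) is: 212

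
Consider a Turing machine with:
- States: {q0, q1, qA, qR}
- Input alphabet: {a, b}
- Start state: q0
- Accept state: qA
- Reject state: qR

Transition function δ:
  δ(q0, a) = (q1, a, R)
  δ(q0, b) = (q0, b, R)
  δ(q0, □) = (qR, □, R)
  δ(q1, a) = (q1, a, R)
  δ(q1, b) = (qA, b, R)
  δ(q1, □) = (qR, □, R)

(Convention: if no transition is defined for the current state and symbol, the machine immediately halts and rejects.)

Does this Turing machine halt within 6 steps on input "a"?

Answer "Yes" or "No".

Execution trace:
Initial: [q0]a
Step 1: δ(q0, a) = (q1, a, R) → a[q1]□
Step 2: δ(q1, □) = (qR, □, R) → a□[qR]□

The machine reaches the reject state qR and halts.
The machine halted after 2 steps (within the 6-step bound).

Answer: Yes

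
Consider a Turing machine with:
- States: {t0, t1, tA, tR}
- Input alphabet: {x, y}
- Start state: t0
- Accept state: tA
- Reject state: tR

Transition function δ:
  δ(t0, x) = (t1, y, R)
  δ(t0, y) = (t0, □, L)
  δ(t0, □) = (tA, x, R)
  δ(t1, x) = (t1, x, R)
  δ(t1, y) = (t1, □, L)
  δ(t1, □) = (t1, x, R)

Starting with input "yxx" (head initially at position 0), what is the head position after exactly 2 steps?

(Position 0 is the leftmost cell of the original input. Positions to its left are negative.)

Execution trace (head position shown):
Step 0: [t0]yxx  (head at position 0)
Step 1: move left → [t0]□□xx  (head at position -1)
Step 2: move right → x[tA]□xx  (head at position 0)

After 2 steps, the head is at position 0.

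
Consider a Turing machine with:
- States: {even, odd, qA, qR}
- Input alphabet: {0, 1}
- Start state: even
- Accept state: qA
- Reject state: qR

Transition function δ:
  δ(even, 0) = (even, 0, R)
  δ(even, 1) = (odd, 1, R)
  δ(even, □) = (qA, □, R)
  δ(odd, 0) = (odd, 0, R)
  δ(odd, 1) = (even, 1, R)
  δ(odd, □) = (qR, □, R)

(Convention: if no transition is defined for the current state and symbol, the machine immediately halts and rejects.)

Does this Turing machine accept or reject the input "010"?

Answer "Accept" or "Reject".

Execution trace:
Initial: [even]010
Step 1: δ(even, 0) = (even, 0, R) → 0[even]10
Step 2: δ(even, 1) = (odd, 1, R) → 01[odd]0
Step 3: δ(odd, 0) = (odd, 0, R) → 010[odd]□
Step 4: δ(odd, □) = (qR, □, R) → 010□[qR]□

The machine reaches the reject state qR and halts.

Answer: Reject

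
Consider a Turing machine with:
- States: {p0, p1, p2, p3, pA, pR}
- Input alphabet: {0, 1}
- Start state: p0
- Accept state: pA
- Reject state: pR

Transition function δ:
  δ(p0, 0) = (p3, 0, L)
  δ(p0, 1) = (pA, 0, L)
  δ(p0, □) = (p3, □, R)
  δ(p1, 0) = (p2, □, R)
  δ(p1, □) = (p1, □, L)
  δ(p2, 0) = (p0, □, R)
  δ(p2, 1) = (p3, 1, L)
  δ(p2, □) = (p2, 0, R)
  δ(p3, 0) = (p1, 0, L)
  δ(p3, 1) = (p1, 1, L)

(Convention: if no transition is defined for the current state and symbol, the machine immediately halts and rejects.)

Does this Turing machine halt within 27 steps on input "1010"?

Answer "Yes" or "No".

Execution trace:
Initial: [p0]1010
Step 1: δ(p0, 1) = (pA, 0, L) → [pA]□0010

The machine reaches the accept state pA and halts.
The machine halted after 1 step (within the 27-step bound).

Answer: Yes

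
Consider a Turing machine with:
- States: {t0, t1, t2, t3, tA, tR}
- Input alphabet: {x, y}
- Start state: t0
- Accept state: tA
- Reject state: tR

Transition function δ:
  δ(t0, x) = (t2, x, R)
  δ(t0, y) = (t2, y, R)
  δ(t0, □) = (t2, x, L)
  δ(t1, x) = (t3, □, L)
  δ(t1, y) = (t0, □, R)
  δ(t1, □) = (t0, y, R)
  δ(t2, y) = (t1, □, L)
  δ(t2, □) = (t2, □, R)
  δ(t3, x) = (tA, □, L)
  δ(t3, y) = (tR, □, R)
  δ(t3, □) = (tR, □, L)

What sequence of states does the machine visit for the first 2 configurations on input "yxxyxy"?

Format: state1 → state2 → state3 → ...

Execution trace:
Initial: [t0]yxxyxy
Step 1: δ(t0, y) = (t2, y, R) → y[t2]xxyxy

No transition is defined for δ(t2, x). By convention the machine halts and rejects.

State sequence: t0 → t2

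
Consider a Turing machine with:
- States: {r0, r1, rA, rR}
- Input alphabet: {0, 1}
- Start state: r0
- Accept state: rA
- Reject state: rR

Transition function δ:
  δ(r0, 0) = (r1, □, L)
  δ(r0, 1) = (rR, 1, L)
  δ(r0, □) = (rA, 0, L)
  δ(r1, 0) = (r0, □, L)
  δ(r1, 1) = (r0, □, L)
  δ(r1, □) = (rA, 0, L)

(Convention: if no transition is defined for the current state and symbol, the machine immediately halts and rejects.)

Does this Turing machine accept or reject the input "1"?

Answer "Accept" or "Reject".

Execution trace:
Initial: [r0]1
Step 1: δ(r0, 1) = (rR, 1, L) → [rR]□1

The machine reaches the reject state rR and halts.

Answer: Reject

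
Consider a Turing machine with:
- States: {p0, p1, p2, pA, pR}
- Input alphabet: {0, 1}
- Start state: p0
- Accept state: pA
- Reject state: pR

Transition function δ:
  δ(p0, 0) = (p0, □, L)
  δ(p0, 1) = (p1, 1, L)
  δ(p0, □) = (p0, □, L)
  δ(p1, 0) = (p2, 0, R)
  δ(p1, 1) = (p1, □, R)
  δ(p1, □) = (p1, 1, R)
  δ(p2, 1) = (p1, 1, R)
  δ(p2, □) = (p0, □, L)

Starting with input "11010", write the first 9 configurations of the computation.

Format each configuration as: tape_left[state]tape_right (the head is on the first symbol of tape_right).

Transitions applied:
Step 1: δ(p0, 1) = (p1, 1, L)
Step 2: δ(p1, □) = (p1, 1, R)
Step 3: δ(p1, 1) = (p1, □, R)
Step 4: δ(p1, 1) = (p1, □, R)
Step 5: δ(p1, 0) = (p2, 0, R)
Step 6: δ(p2, 1) = (p1, 1, R)
Step 7: δ(p1, 0) = (p2, 0, R)
Step 8: δ(p2, □) = (p0, □, L)

The first 9 configurations are:
[p0]11010 ⊢ [p1]□11010 ⊢ 1[p1]11010 ⊢ 1□[p1]1010 ⊢ 1□□[p1]010 ⊢ 1□□0[p2]10 ⊢ 1□□01[p1]0 ⊢ 1□□010[p2]□ ⊢ 1□□01[p0]0□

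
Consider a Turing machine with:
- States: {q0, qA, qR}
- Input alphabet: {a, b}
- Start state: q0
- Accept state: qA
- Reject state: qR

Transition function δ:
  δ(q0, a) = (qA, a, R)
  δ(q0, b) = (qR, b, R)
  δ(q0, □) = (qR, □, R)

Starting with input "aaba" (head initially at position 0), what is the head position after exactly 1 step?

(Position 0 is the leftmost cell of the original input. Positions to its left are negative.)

Execution trace (head position shown):
Step 0: [q0]aaba  (head at position 0)
Step 1: move right → a[qA]aba  (head at position 1)

After 1 step, the head is at position 1.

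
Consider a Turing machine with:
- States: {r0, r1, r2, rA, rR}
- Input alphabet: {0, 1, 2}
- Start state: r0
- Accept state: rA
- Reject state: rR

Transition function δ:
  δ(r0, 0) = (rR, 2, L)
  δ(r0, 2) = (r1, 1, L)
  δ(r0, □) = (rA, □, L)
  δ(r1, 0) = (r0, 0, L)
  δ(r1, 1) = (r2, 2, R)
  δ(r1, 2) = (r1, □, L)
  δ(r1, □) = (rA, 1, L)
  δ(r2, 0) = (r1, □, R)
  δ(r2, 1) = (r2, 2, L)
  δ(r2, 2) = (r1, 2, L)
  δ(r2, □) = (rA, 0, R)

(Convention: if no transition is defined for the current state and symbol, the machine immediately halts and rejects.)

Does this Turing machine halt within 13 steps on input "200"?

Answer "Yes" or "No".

Execution trace:
Initial: [r0]200
Step 1: δ(r0, 2) = (r1, 1, L) → [r1]□100
Step 2: δ(r1, □) = (rA, 1, L) → [rA]□1100

The machine reaches the accept state rA and halts.
The machine halted after 2 steps (within the 13-step bound).

Answer: Yes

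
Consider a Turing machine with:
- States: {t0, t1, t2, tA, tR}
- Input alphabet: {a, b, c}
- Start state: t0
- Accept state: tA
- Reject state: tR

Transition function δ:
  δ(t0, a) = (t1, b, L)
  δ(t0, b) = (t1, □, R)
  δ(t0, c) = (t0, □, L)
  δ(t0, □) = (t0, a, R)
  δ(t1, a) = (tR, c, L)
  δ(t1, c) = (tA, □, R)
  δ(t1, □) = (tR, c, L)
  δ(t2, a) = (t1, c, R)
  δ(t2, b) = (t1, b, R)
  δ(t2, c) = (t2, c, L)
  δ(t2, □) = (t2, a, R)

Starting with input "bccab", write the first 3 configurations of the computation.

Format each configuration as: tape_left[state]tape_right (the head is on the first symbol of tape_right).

Transitions applied:
Step 1: δ(t0, b) = (t1, □, R)
Step 2: δ(t1, c) = (tA, □, R)

The first 3 configurations are:
[t0]bccab ⊢ □[t1]ccab ⊢ □□[tA]cab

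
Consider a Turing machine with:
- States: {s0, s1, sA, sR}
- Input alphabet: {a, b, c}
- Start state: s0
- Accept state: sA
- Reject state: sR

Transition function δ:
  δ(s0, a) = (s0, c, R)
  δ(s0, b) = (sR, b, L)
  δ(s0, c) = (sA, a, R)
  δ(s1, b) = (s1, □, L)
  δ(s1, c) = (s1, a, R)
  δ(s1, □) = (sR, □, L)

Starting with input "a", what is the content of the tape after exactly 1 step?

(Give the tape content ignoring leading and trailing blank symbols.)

Execution trace:
Initial: [s0]a
Step 1: δ(s0, a) = (s0, c, R) → c[s0]□

No transition is defined for δ(s0, □). By convention the machine halts and rejects.

After 1 step, the tape (ignoring leading/trailing blanks) is: c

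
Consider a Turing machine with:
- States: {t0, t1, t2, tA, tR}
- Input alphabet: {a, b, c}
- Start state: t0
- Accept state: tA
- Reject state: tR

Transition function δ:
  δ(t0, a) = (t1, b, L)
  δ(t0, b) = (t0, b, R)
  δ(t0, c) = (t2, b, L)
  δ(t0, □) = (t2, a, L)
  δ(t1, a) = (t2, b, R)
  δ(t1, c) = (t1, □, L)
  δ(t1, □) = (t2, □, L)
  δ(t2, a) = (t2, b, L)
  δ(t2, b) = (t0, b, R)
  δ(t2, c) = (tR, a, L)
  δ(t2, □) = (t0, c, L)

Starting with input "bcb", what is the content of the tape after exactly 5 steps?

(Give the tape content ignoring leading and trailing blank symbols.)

Execution trace:
Initial: [t0]bcb
Step 1: δ(t0, b) = (t0, b, R) → b[t0]cb
Step 2: δ(t0, c) = (t2, b, L) → [t2]bbb
Step 3: δ(t2, b) = (t0, b, R) → b[t0]bb
Step 4: δ(t0, b) = (t0, b, R) → bb[t0]b
Step 5: δ(t0, b) = (t0, b, R) → bbb[t0]□

After 5 steps, the tape (ignoring leading/trailing blanks) is: bbb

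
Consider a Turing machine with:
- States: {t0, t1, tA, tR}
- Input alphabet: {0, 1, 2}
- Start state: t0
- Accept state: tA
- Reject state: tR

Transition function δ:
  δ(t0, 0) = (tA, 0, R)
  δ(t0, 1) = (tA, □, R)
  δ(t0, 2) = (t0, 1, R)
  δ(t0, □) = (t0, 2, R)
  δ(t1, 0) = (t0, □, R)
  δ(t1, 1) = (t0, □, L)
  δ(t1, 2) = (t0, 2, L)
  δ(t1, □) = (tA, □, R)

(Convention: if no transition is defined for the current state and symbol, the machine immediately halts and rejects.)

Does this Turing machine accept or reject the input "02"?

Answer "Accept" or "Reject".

Execution trace:
Initial: [t0]02
Step 1: δ(t0, 0) = (tA, 0, R) → 0[tA]2

The machine reaches the accept state tA and halts.

Answer: Accept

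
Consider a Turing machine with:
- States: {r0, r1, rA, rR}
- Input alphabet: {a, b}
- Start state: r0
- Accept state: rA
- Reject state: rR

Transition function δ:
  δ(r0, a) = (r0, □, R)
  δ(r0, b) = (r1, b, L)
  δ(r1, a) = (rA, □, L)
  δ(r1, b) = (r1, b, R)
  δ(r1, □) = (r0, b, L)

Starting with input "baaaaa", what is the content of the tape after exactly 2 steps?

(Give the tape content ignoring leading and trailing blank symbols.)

Execution trace:
Initial: [r0]baaaaa
Step 1: δ(r0, b) = (r1, b, L) → [r1]□baaaaa
Step 2: δ(r1, □) = (r0, b, L) → [r0]□bbaaaaa

No transition is defined for δ(r0, □). By convention the machine halts and rejects.

After 2 steps, the tape (ignoring leading/trailing blanks) is: bbaaaaa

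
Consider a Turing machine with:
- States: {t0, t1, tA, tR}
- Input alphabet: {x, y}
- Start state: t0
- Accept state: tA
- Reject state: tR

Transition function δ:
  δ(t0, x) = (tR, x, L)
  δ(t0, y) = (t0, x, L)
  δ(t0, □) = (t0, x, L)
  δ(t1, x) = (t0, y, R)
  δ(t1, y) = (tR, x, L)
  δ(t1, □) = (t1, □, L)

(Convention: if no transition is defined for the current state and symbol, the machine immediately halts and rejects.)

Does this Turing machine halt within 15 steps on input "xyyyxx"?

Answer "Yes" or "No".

Execution trace:
Initial: [t0]xyyyxx
Step 1: δ(t0, x) = (tR, x, L) → [tR]□xyyyxx

The machine reaches the reject state tR and halts.
The machine halted after 1 step (within the 15-step bound).

Answer: Yes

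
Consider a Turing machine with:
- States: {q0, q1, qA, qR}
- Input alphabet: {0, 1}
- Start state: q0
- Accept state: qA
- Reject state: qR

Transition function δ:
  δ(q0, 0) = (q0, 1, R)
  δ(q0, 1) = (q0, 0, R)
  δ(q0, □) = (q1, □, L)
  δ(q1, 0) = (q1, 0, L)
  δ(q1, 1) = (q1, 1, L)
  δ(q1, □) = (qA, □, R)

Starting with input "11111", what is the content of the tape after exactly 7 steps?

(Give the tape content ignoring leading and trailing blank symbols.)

Execution trace:
Initial: [q0]11111
Step 1: δ(q0, 1) = (q0, 0, R) → 0[q0]1111
Step 2: δ(q0, 1) = (q0, 0, R) → 00[q0]111
Step 3: δ(q0, 1) = (q0, 0, R) → 000[q0]11
Step 4: δ(q0, 1) = (q0, 0, R) → 0000[q0]1
Step 5: δ(q0, 1) = (q0, 0, R) → 00000[q0]□
Step 6: δ(q0, □) = (q1, □, L) → 0000[q1]0□
Step 7: δ(q1, 0) = (q1, 0, L) → 000[q1]00□

After 7 steps, the tape (ignoring leading/trailing blanks) is: 00000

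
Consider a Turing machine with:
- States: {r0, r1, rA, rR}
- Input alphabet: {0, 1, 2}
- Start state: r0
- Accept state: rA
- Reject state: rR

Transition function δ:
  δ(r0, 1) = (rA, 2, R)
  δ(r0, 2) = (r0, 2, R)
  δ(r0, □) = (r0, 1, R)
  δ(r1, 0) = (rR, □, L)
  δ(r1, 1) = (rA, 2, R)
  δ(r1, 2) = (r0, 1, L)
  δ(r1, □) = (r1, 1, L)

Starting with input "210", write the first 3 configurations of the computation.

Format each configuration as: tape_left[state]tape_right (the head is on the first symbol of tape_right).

Transitions applied:
Step 1: δ(r0, 2) = (r0, 2, R)
Step 2: δ(r0, 1) = (rA, 2, R)

The first 3 configurations are:
[r0]210 ⊢ 2[r0]10 ⊢ 22[rA]0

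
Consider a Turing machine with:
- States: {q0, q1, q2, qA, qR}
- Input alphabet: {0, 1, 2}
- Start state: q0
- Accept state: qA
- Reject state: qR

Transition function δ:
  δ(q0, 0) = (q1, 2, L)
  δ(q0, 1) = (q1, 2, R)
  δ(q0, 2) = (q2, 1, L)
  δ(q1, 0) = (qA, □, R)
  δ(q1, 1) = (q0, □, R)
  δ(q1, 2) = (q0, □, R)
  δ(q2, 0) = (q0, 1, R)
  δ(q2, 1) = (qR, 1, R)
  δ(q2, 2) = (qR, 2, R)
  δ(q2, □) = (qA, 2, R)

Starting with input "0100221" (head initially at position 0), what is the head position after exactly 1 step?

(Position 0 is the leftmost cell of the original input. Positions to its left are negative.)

Execution trace (head position shown):
Step 0: [q0]0100221  (head at position 0)
Step 1: move left → [q1]□2100221  (head at position -1)

After 1 step, the head is at position -1.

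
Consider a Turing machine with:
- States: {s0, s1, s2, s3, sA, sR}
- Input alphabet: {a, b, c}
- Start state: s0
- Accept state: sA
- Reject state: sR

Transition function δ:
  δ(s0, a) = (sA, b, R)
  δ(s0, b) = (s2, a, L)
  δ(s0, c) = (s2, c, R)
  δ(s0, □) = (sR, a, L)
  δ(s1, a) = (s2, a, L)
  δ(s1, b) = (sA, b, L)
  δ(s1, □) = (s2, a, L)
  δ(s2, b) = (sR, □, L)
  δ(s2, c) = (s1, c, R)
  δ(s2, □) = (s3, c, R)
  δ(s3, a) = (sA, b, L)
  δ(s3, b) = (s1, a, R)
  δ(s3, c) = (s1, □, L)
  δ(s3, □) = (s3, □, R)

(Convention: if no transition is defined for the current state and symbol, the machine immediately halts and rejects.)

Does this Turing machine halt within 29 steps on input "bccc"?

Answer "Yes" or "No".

Execution trace:
Initial: [s0]bccc
Step 1: δ(s0, b) = (s2, a, L) → [s2]□accc
Step 2: δ(s2, □) = (s3, c, R) → c[s3]accc
Step 3: δ(s3, a) = (sA, b, L) → [sA]cbccc

The machine reaches the accept state sA and halts.
The machine halted after 3 steps (within the 29-step bound).

Answer: Yes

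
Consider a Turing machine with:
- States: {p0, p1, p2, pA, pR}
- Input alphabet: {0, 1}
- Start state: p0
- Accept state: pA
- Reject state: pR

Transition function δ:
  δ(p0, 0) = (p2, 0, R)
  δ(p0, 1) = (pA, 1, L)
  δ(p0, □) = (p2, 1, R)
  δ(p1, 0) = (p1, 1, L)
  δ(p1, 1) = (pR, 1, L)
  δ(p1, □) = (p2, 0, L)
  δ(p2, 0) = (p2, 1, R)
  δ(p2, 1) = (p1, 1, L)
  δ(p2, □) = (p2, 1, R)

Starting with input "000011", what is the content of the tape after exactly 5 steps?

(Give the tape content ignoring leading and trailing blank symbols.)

Execution trace:
Initial: [p0]000011
Step 1: δ(p0, 0) = (p2, 0, R) → 0[p2]00011
Step 2: δ(p2, 0) = (p2, 1, R) → 01[p2]0011
Step 3: δ(p2, 0) = (p2, 1, R) → 011[p2]011
Step 4: δ(p2, 0) = (p2, 1, R) → 0111[p2]11
Step 5: δ(p2, 1) = (p1, 1, L) → 011[p1]111

After 5 steps, the tape (ignoring leading/trailing blanks) is: 011111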